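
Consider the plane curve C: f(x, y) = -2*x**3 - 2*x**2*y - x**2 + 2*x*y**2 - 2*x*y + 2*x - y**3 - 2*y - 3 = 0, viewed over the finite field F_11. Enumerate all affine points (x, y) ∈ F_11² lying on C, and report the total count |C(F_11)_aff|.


Affine F_11-points: {(0, 6), (0, 10), (2, 7), (2, 9), (2, 10), (3, 4), (3, 5), (3, 8), (4, 3), (4, 6), (4, 10), (6, 6), (6, 8), (6, 9), (7, 1), (10, 3), (10, 8), (10, 9)}; count = 18.

For each of the 121 pairs (x, y) ∈ F_11², evaluate f(x, y) mod 11. Record the zeros.
  x = 0: [0↦8, 1↦5, 2↦7, 3↦8, 4↦2, 5↦5, 6↦0, 7↦3, 8↦8, 9↦9, 10↦0]  zeros at y ∈ {6, 10}
  x = 1: [0↦7, 1↦2, 2↦6, 3↦2, 4↦6, 5↦1, 6↦3, 7↦6, 8↦4, 9↦2, 10↦5]  zeros at y ∈ ∅
  x = 2: [0↦3, 1↦3, 2↦5, 3↦3, 4↦2, 5↦7, 6↦1, 7↦0, 8↦9, 9↦0, 10↦0]  zeros at y ∈ {7, 9, 10}
  x = 3: [0↦6, 1↦7, 2↦3, 3↦10, 4↦0, 5↦0, 6↦4, 7↦6, 8↦0, 9↦2, 10↦6]  zeros at y ∈ {4, 5, 8}
  x = 4: [0↦4, 1↦2, 2↦10, 3↦0, 4↦10, 5↦1, 6↦0, 7↦1, 8↦9, 9↦7, 10↦0]  zeros at y ∈ {3, 6, 10}
  x = 5: [0↦7, 1↦9, 2↦3, 3↦5, 4↦9, 5↦9, 6↦10, 7↦6, 8↦2, 9↦3, 10↦3]  zeros at y ∈ ∅
  x = 6: [0↦3, 1↦5, 2↦3, 3↦2, 4↦7, 5↦1, 6↦0, 7↦9, 8↦0, 9↦0, 10↦3]  zeros at y ∈ {6, 8, 9}
  x = 7: [0↦2, 1↦0, 2↦9, 3↦1, 4↦3, 5↦9, 6↦2, 7↦9, 8↦2, 9↦8, 10↦10]  zeros at y ∈ {1}
  x = 8: [0↦3, 1↦4, 2↦9, 3↦1, 4↦7, 5↦10, 6↦4, 7↦5, 8↦7, 9↦4, 10↦1]  zeros at y ∈ ∅
  x = 9: [0↦5, 1↦5, 2↦2, 3↦1, 4↦7, 5↦3, 6↦5, 7↦7, 8↦3, 9↦9, 10↦8]  zeros at y ∈ ∅
  x = 10: [0↦7, 1↦2, 2↦9, 3↦0, 4↦2, 5↦9, 6↦4, 7↦3, 8↦0, 9↦0, 10↦8]  zeros at y ∈ {3, 8, 9}
Collecting zeros: affine points = {(0, 6), (0, 10), (2, 7), (2, 9), (2, 10), (3, 4), (3, 5), (3, 8), (4, 3), (4, 6), (4, 10), (6, 6), (6, 8), (6, 9), (7, 1), (10, 3), (10, 8), (10, 9)}.
Total count |C(F_11)_aff| = 18.


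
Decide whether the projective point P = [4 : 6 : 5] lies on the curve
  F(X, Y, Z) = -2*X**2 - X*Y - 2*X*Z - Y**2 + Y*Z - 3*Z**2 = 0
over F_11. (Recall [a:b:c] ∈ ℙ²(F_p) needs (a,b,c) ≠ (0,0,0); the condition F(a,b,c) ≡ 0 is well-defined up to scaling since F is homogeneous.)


F(4,6,5) ≡ 10 (mod 11); P is NOT on the curve.

Evaluate F(4, 6, 5) term-by-term (mod 11).
  -2*X**2 ↦ -2·16·1·1 = -32
  -X*Y ↦ -1·4·6·1 = -24
  -2*X*Z ↦ -2·4·1·5 = -40
  -Y**2 ↦ -1·1·36·1 = -36
  Y*Z ↦ 1·1·6·5 = 30
  -3*Z**2 ↦ -3·1·1·25 = -75
Sum: F(4, 6, 5) = (-32) + (-24) + (-40) + (-36) + (30) + (-75) = -177.
Reducing mod 11: -177 ≡ 10 (mod 11).
Since F(a, b, c) ≡ 10 ≠ 0 (mod 11), P does NOT lie on the curve.


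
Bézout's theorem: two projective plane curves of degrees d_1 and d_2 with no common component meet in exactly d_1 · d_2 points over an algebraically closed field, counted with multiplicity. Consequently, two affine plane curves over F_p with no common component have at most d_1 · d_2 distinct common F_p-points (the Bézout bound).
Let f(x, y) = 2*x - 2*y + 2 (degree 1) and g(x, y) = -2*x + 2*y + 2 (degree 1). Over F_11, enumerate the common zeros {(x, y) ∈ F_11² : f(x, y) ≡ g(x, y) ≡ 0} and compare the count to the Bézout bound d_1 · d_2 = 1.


Common zeros: ∅; count = 0; Bézout bound = 1.

deg(f) = 1, deg(g) = 1, so Bézout bound = 1.
Scan x ∈ F_11. For each x, list the y ∈ F_11 with f(x, y) ≡ 0 and those with g(x, y) ≡ 0 (mod 11); the common zeros in that column are the intersection.
  x = 0: f ≡ 0 at y ∈ {1}; g ≡ 0 at y ∈ {10}; common: ∅.
  x = 1: f ≡ 0 at y ∈ {2}; g ≡ 0 at y ∈ {0}; common: ∅.
  x = 2: f ≡ 0 at y ∈ {3}; g ≡ 0 at y ∈ {1}; common: ∅.
  x = 3: f ≡ 0 at y ∈ {4}; g ≡ 0 at y ∈ {2}; common: ∅.
  x = 4: f ≡ 0 at y ∈ {5}; g ≡ 0 at y ∈ {3}; common: ∅.
  x = 5: f ≡ 0 at y ∈ {6}; g ≡ 0 at y ∈ {4}; common: ∅.
  x = 6: f ≡ 0 at y ∈ {7}; g ≡ 0 at y ∈ {5}; common: ∅.
  x = 7: f ≡ 0 at y ∈ {8}; g ≡ 0 at y ∈ {6}; common: ∅.
  x = 8: f ≡ 0 at y ∈ {9}; g ≡ 0 at y ∈ {7}; common: ∅.
  x = 9: f ≡ 0 at y ∈ {10}; g ≡ 0 at y ∈ {8}; common: ∅.
  x = 10: f ≡ 0 at y ∈ {0}; g ≡ 0 at y ∈ {9}; common: ∅.
Collecting: common zeros = ∅, so the count is 0.
Comparison with the Bézout bound: 0 ≤ 1 = deg(f)·deg(g), as expected for curves with no common component (the affine F_11-count falls short of the bound because intersections may lie at infinity, over extension fields, or carry multiplicity).


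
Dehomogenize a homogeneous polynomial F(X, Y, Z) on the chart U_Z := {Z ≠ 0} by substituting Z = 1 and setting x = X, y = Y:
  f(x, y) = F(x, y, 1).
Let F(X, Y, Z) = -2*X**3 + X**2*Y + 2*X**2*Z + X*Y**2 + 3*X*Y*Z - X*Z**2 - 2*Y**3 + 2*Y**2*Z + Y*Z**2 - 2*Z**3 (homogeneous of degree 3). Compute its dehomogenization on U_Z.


f(x, y) = -2*x**3 + x**2*y + 2*x**2 + x*y**2 + 3*x*y - x - 2*y**3 + 2*y**2 + y - 2

On U_Z we set Z = 1. Each monomial c·X^i·Y^j·Z^k in F becomes c·x^i·y^j·1^k = c·x^i·y^j.
Substituting Z = 1: F(X, Y, 1) = -2*x**3 + x**2*y + 2*x**2 + x*y**2 + 3*x*y - x - 2*y**3 + 2*y**2 + y - 2.
Note: deg(f) ≤ deg(F) = 3; strict inequality happens when F is divisible by Z (lost terms).


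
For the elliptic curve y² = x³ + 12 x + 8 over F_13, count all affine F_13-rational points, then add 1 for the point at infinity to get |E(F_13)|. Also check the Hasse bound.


Affine points = {(2, 1), (2, 12), (4, 4), (4, 9), (6, 6), (6, 7), (9, 0), (10, 6), (10, 7)}; affine count = 9; |E(F_13)| = 10.

Discriminant check: Δ ∝ 4a³ + 27b² = 4·12³ + 27·8² = 4·1728 + 27·64 ≡ 8 (mod 13). Nonzero ⇒ E is nonsingular.
For each x ∈ F_13, compute rhs = x³ + 12·x + 8 mod 13, then count y ∈ F_13 with y² ≡ rhs.
  x = 0: rhs = 8, matching y values: none (0 points).
  x = 1: rhs = 8, matching y values: none (0 points).
  x = 2: rhs = 1, matching y values: 1, 12 (2 points).
  x = 3: rhs = 6, matching y values: none (0 points).
  x = 4: rhs = 3, matching y values: 4, 9 (2 points).
  x = 5: rhs = 11, matching y values: none (0 points).
  x = 6: rhs = 10, matching y values: 6, 7 (2 points).
  x = 7: rhs = 6, matching y values: none (0 points).
  x = 8: rhs = 5, matching y values: none (0 points).
  x = 9: rhs = 0, matching y values: 0 (1 points).
  x = 10: rhs = 10, matching y values: 6, 7 (2 points).
  x = 11: rhs = 2, matching y values: none (0 points).
  x = 12: rhs = 8, matching y values: none (0 points).
Total affine count: 9.
Full point count |E(F_13)| = 9 + 1 = 10.
Hasse bound: |10 − (13+1)| = |-4| = 4 ≤ 2√13 ≈ 7.2111 ✓.


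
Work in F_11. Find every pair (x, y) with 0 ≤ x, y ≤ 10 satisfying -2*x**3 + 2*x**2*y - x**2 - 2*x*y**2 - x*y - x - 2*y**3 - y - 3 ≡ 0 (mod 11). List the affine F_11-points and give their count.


Affine F_11-points: {(0, 10), (1, 1), (2, 8), (5, 8), (6, 8), (7, 1), (7, 4), (7, 10), (8, 10), (9, 0), (9, 1)}; count = 11.

For each of the 121 pairs (x, y) ∈ F_11², evaluate f(x, y) mod 11. Record the zeros.
  x = 0: [0↦8, 1↦5, 2↦1, 3↦6, 4↦8, 5↦6, 6↦10, 7↦8, 8↦10, 9↦4, 10↦0]  zeros at y ∈ {10}
  x = 1: [0↦4, 1↦0, 2↦2, 3↦9, 4↦9, 5↦1, 6↦6, 7↦1, 8↦7, 9↦1, 10↦4]  zeros at y ∈ {1}
  x = 2: [0↦8, 1↦7, 2↦8, 3↦10, 4↦1, 5↦2, 6↦1, 7↦8, 8↦0, 9↦9, 10↦1]  zeros at y ∈ {8}
  x = 3: [0↦8, 1↦3, 2↦7, 3↦8, 4↦5, 5↦8, 6↦5, 7↦6, 8↦10, 9↦5, 10↦1]  zeros at y ∈ ∅
  x = 4: [0↦3, 1↦9, 2↦9, 3↦2, 4↦9, 5↦7, 6↦6, 7↦5, 8↦3, 9↦10, 10↦3]  zeros at y ∈ ∅
  x = 5: [0↦3, 1↦2, 2↦2, 3↦2, 4↦1, 5↦9, 6↦3, 7↦4, 8↦0, 9↦1, 10↦6]  zeros at y ∈ {8}
  x = 6: [0↦7, 1↦3, 2↦7, 3↦7, 4↦2, 5↦2, 6↦6, 7↦2, 8↦0, 9↦10, 10↦9]  zeros at y ∈ {8}
  x = 7: [0↦3, 1↦0, 2↦1, 3↦5, 4↦0, 5↦7, 6↦3, 7↦9, 8↦2, 9↦3, 10↦0]  zeros at y ∈ {1, 4, 10}
  x = 8: [0↦1, 1↦3, 2↦5, 3↦6, 4↦5, 5↦1, 6↦4, 7↦2, 8↦5, 9↦1, 10↦0]  zeros at y ∈ {10}
  x = 9: [0↦0, 1↦0, 2↦7, 3↦9, 4↦5, 5↦5, 6↦8, 7↦2, 8↦8, 9↦3, 10↦8]  zeros at y ∈ {0, 1}
  x = 10: [0↦10, 1↦1, 2↦6, 3↦2, 4↦10, 5↦7, 6↦3, 7↦8, 8↦10, 9↦8, 10↦1]  zeros at y ∈ ∅
Collecting zeros: affine points = {(0, 10), (1, 1), (2, 8), (5, 8), (6, 8), (7, 1), (7, 4), (7, 10), (8, 10), (9, 0), (9, 1)}.
Total count |C(F_11)_aff| = 11.


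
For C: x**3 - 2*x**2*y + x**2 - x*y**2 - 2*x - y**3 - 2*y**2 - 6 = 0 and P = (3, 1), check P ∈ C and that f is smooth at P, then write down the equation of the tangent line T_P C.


Tangent line at P: 18*x - 31*y - 23 = 0.

Step 1: f(3, 1) = 0, so P lies on C.
Step 2: partial derivatives
  f_x(x, y) = 3*x**2 - 4*x*y + 2*x - y**2 - 2, f_y(x, y) = -2*x**2 - 2*x*y - 3*y**2 - 4*y.
  f_x(P) = 18, f_y(P) = -31 (gradient nonzero, so P is smooth).
Step 3: tangent line at P: 18·(x − 3) + -31·(y − 1) = 0.
Expanding: 18*x - 31*y - 23 = 0.


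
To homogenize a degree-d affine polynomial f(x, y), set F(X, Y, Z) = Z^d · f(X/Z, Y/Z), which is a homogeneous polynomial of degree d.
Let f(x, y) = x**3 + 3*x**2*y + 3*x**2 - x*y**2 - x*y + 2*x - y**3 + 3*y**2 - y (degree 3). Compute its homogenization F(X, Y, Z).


F(X, Y, Z) = X**3 + 3*X**2*Y + 3*X**2*Z - X*Y**2 - X*Y*Z + 2*X*Z**2 - Y**3 + 3*Y**2*Z - Y*Z**2

deg(f) = 3.
Substitute x = X/Z, y = Y/Z into f, then multiply by Z^3.
  monomial 1·x^3·y^0 ↦ 1·X^3·Y^0·Z^0.
  monomial 3·x^2·y^1 ↦ 3·X^2·Y^1·Z^0.
  monomial 3·x^2·y^0 ↦ 3·X^2·Y^0·Z^1.
  monomial -1·x^1·y^2 ↦ -1·X^1·Y^2·Z^0.
  monomial -1·x^1·y^1 ↦ -1·X^1·Y^1·Z^1.
  monomial 2·x^1·y^0 ↦ 2·X^1·Y^0·Z^2.
  monomial -1·x^0·y^3 ↦ -1·X^0·Y^3·Z^0.
  monomial 3·x^0·y^2 ↦ 3·X^0·Y^2·Z^1.
  monomial -1·x^0·y^1 ↦ -1·X^0·Y^1·Z^2.
Collecting: F(X, Y, Z) = X**3 + 3*X**2*Y + 3*X**2*Z - X*Y**2 - X*Y*Z + 2*X*Z**2 - Y**3 + 3*Y**2*Z - Y*Z**2.


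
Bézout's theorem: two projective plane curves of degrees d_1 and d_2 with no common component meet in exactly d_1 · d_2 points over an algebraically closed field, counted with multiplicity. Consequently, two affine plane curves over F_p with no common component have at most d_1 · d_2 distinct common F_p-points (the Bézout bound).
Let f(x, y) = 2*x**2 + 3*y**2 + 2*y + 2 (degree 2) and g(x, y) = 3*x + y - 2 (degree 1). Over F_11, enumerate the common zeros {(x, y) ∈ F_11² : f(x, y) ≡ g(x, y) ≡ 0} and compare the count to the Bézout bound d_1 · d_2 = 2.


Common zeros: ∅; count = 0; Bézout bound = 2.

deg(f) = 2, deg(g) = 1, so Bézout bound = 2.
Scan x ∈ F_11. For each x, list the y ∈ F_11 with f(x, y) ≡ 0 and those with g(x, y) ≡ 0 (mod 11); the common zeros in that column are the intersection.
  x = 0: f ≡ 0 at y ∈ ∅; g ≡ 0 at y ∈ {2}; common: ∅.
  x = 1: f ≡ 0 at y ∈ {7}; g ≡ 0 at y ∈ {10}; common: ∅.
  x = 2: f ≡ 0 at y ∈ {4, 10}; g ≡ 0 at y ∈ {7}; common: ∅.
  x = 3: f ≡ 0 at y ∈ ∅; g ≡ 0 at y ∈ {4}; common: ∅.
  x = 4: f ≡ 0 at y ∈ {6, 8}; g ≡ 0 at y ∈ {1}; common: ∅.
  x = 5: f ≡ 0 at y ∈ ∅; g ≡ 0 at y ∈ {9}; common: ∅.
  x = 6: f ≡ 0 at y ∈ ∅; g ≡ 0 at y ∈ {6}; common: ∅.
  x = 7: f ≡ 0 at y ∈ {6, 8}; g ≡ 0 at y ∈ {3}; common: ∅.
  x = 8: f ≡ 0 at y ∈ ∅; g ≡ 0 at y ∈ {0}; common: ∅.
  x = 9: f ≡ 0 at y ∈ {4, 10}; g ≡ 0 at y ∈ {8}; common: ∅.
  x = 10: f ≡ 0 at y ∈ {7}; g ≡ 0 at y ∈ {5}; common: ∅.
Collecting: common zeros = ∅, so the count is 0.
Comparison with the Bézout bound: 0 ≤ 2 = deg(f)·deg(g), as expected for curves with no common component (the affine F_11-count falls short of the bound because intersections may lie at infinity, over extension fields, or carry multiplicity).


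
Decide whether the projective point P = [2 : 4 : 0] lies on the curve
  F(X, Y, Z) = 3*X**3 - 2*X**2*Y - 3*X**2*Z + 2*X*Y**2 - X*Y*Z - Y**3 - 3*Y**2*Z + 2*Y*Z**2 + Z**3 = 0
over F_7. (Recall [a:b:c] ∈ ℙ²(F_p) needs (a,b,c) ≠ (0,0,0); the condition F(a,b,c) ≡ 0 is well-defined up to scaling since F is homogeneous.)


F(2,4,0) ≡ 6 (mod 7); P is NOT on the curve.

Evaluate F(2, 4, 0) term-by-term (mod 7).
  3*X**3 ↦ 3·8·1·1 = 24
  -2*X**2*Y ↦ -2·4·4·1 = -32
  -3*X**2*Z ↦ -3·4·1·0 = 0
  2*X*Y**2 ↦ 2·2·16·1 = 64
  -X*Y*Z ↦ -1·2·4·0 = 0
  -Y**3 ↦ -1·1·64·1 = -64
  -3*Y**2*Z ↦ -3·1·16·0 = 0
  2*Y*Z**2 ↦ 2·1·4·0 = 0
  Z**3 ↦ 1·1·1·0 = 0
Sum: F(2, 4, 0) = (24) + (-32) + (0) + (64) + (0) + (-64) + (0) + (0) + (0) = -8.
Reducing mod 7: -8 ≡ 6 (mod 7).
Since F(a, b, c) ≡ 6 ≠ 0 (mod 7), P does NOT lie on the curve.


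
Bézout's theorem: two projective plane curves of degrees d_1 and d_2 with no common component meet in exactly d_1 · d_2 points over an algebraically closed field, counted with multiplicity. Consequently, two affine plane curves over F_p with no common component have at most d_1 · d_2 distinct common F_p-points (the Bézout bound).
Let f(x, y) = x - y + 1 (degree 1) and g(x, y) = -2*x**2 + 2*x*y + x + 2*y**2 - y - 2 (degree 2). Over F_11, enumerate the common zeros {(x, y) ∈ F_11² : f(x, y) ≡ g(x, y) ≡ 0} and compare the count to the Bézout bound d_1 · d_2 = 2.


Common zeros: {(4, 5)}; count = 1; Bézout bound = 2.

deg(f) = 1, deg(g) = 2, so Bézout bound = 2.
Scan x ∈ F_11. For each x, list the y ∈ F_11 with f(x, y) ≡ 0 and those with g(x, y) ≡ 0 (mod 11); the common zeros in that column are the intersection.
  x = 0: f ≡ 0 at y ∈ {1}; g ≡ 0 at y ∈ ∅; common: ∅.
  x = 1: f ≡ 0 at y ∈ {2}; g ≡ 0 at y ∈ {1, 4}; common: ∅.
  x = 2: f ≡ 0 at y ∈ {3}; g ≡ 0 at y ∈ ∅; common: ∅.
  x = 3: f ≡ 0 at y ∈ {4}; g ≡ 0 at y ∈ ∅; common: ∅.
  x = 4: f ≡ 0 at y ∈ {5}; g ≡ 0 at y ∈ {5, 8}; common: {5}.
  x = 5: f ≡ 0 at y ∈ {6}; g ≡ 0 at y ∈ ∅; common: ∅.
  x = 6: f ≡ 0 at y ∈ {7}; g ≡ 0 at y ∈ {1, 10}; common: ∅.
  x = 7: f ≡ 0 at y ∈ {8}; g ≡ 0 at y ∈ {5}; common: ∅.
  x = 8: f ≡ 0 at y ∈ {9}; g ≡ 0 at y ∈ ∅; common: ∅.
  x = 9: f ≡ 0 at y ∈ {10}; g ≡ 0 at y ∈ {4}; common: ∅.
  x = 10: f ≡ 0 at y ∈ {0}; g ≡ 0 at y ∈ {8, 10}; common: ∅.
Collecting: common zeros = {(4, 5)}, so the count is 1.
Comparison with the Bézout bound: 1 ≤ 2 = deg(f)·deg(g), as expected for curves with no common component (the affine F_11-count falls short of the bound because intersections may lie at infinity, over extension fields, or carry multiplicity).


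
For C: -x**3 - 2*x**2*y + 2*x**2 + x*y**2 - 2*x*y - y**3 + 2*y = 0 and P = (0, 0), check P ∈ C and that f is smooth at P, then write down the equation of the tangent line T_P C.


Tangent line at P: 2*y = 0.

Step 1: f(0, 0) = 0, so P lies on C.
Step 2: partial derivatives
  f_x(x, y) = -3*x**2 - 4*x*y + 4*x + y**2 - 2*y, f_y(x, y) = -2*x**2 + 2*x*y - 2*x - 3*y**2 + 2.
  f_x(P) = 0, f_y(P) = 2 (gradient nonzero, so P is smooth).
Step 3: tangent line at P: 0·(x − 0) + 2·(y − 0) = 0.
Expanding: 2*y = 0.


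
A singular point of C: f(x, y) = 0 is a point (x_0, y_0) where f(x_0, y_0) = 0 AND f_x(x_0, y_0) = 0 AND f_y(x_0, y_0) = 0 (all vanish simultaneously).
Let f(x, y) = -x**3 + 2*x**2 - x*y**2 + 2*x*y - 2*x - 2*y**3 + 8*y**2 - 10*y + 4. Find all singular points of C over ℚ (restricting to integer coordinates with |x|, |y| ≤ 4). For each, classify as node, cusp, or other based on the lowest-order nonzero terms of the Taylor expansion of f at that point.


Singular points: {(1, 1)}; classification: node.

Compute partial derivatives:
  f_x = -3*x**2 + 4*x - y**2 + 2*y - 2.
  f_y = -2*x*y + 2*x - 6*y**2 + 16*y - 10.
Scan x_0 ∈ {−4, ..., 4}. For each x_0, f_y(x_0, y) is a polynomial in y; find its integer roots y ∈ {−4, ..., 4}, then test f_x and f at those candidates.
  x = -4: f_y(-4, y) = -6*y**2 + 24*y - 18; vanishes at y ∈ {1, 3}. (-4, 1): f_x = -65 ≠ 0; (-4, 3): f_x = -69 ≠ 0.
  x = -3: f_y(-3, y) = -6*y**2 + 22*y - 16; vanishes at y ∈ {1}. (-3, 1): f_x = -40 ≠ 0.
  x = -2: f_y(-2, y) = -6*y**2 + 20*y - 14; vanishes at y ∈ {1}. (-2, 1): f_x = -21 ≠ 0.
  x = -1: f_y(-1, y) = -6*y**2 + 18*y - 12; vanishes at y ∈ {1, 2}. (-1, 1): f_x = -8 ≠ 0; (-1, 2): f_x = -9 ≠ 0.
  x = 0: f_y(0, y) = -6*y**2 + 16*y - 10; vanishes at y ∈ {1}. (0, 1): f_x = -1 ≠ 0.
  x = 1: f_y(1, y) = -6*y**2 + 14*y - 8; vanishes at y ∈ {1}. (1, 1): f_x = 0, f = 0 — SINGULAR.
  x = 2: f_y(2, y) = -6*y**2 + 12*y - 6; vanishes at y ∈ {1}. (2, 1): f_x = -5 ≠ 0.
  x = 3: f_y(3, y) = -6*y**2 + 10*y - 4; vanishes at y ∈ {1}. (3, 1): f_x = -16 ≠ 0.
  x = 4: f_y(4, y) = -6*y**2 + 8*y - 2; vanishes at y ∈ {1}. (4, 1): f_x = -33 ≠ 0.
Only singular point on the grid: (1, 1).
Classify: substitute x = 1 + u, y = 1 + v and expand: f = -u**3 - u**2 - u*v**2 - 2*v**3 + v**2.
No constant or linear terms (consistent with a singular point). Quadratic part: -u**2 + v**2. Cubic part: -u**3 - u*v**2 - 2*v**3.
The quadratic part v**2 - u**2 = (v − u)(v + u) splits into two distinct linear factors, so there are two distinct tangent lines y − 1 = ±(x − 1) — this is a node (ordinary double point).
Classification: node.


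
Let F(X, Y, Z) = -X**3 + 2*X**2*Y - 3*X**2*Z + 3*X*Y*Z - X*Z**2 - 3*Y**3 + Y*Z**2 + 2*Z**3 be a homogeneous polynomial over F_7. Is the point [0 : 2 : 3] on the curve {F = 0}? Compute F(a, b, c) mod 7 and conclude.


F(0,2,3) ≡ 6 (mod 7); P is NOT on the curve.

Evaluate F(0, 2, 3) term-by-term (mod 7).
  -X**3 ↦ -1·0·1·1 = 0
  2*X**2*Y ↦ 2·0·2·1 = 0
  -3*X**2*Z ↦ -3·0·1·3 = 0
  3*X*Y*Z ↦ 3·0·2·3 = 0
  -X*Z**2 ↦ -1·0·1·9 = 0
  -3*Y**3 ↦ -3·1·8·1 = -24
  Y*Z**2 ↦ 1·1·2·9 = 18
  2*Z**3 ↦ 2·1·1·27 = 54
Sum: F(0, 2, 3) = (0) + (0) + (0) + (0) + (0) + (-24) + (18) + (54) = 48.
Reducing mod 7: 48 ≡ 6 (mod 7).
Since F(a, b, c) ≡ 6 ≠ 0 (mod 7), P does NOT lie on the curve.


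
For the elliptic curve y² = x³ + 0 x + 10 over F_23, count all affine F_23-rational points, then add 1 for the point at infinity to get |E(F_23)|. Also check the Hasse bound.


Affine points = {(2, 8), (2, 15), (7, 10), (7, 13), (8, 4), (8, 19), (9, 7), (9, 16), (12, 6), (12, 17), (15, 2), (15, 21), (16, 9), (16, 14), (17, 1), (17, 22), (18, 0), (20, 11), (20, 12), (21, 5), (21, 18), (22, 3), (22, 20)}; affine count = 23; |E(F_23)| = 24.

Discriminant check: Δ ∝ 4a³ + 27b² = 4·0³ + 27·10² = 4·0 + 27·100 ≡ 9 (mod 23). Nonzero ⇒ E is nonsingular.
For each x ∈ F_23, compute rhs = x³ + 0·x + 10 mod 23, then count y ∈ F_23 with y² ≡ rhs.
  x = 0: rhs = 10, matching y values: none (0 points).
  x = 1: rhs = 11, matching y values: none (0 points).
  x = 2: rhs = 18, matching y values: 8, 15 (2 points).
  x = 3: rhs = 14, matching y values: none (0 points).
  x = 4: rhs = 5, matching y values: none (0 points).
  x = 5: rhs = 20, matching y values: none (0 points).
  x = 6: rhs = 19, matching y values: none (0 points).
  x = 7: rhs = 8, matching y values: 10, 13 (2 points).
  x = 8: rhs = 16, matching y values: 4, 19 (2 points).
  x = 9: rhs = 3, matching y values: 7, 16 (2 points).
  x = 10: rhs = 21, matching y values: none (0 points).
  x = 11: rhs = 7, matching y values: none (0 points).
  x = 12: rhs = 13, matching y values: 6, 17 (2 points).
  x = 13: rhs = 22, matching y values: none (0 points).
  x = 14: rhs = 17, matching y values: none (0 points).
  x = 15: rhs = 4, matching y values: 2, 21 (2 points).
  x = 16: rhs = 12, matching y values: 9, 14 (2 points).
  x = 17: rhs = 1, matching y values: 1, 22 (2 points).
  x = 18: rhs = 0, matching y values: 0 (1 points).
  x = 19: rhs = 15, matching y values: none (0 points).
  x = 20: rhs = 6, matching y values: 11, 12 (2 points).
  x = 21: rhs = 2, matching y values: 5, 18 (2 points).
  x = 22: rhs = 9, matching y values: 3, 20 (2 points).
Total affine count: 23.
Full point count |E(F_23)| = 23 + 1 = 24.
Hasse bound: |24 − (23+1)| = |0| = 0 ≤ 2√23 ≈ 9.5917 ✓.


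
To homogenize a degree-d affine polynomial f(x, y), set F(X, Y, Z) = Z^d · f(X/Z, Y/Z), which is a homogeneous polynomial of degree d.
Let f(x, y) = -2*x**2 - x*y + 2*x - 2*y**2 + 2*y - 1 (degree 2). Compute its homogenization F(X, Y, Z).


F(X, Y, Z) = -2*X**2 - X*Y + 2*X*Z - 2*Y**2 + 2*Y*Z - Z**2

deg(f) = 2.
Substitute x = X/Z, y = Y/Z into f, then multiply by Z^2.
  monomial -2·x^2·y^0 ↦ -2·X^2·Y^0·Z^0.
  monomial -1·x^1·y^1 ↦ -1·X^1·Y^1·Z^0.
  monomial 2·x^1·y^0 ↦ 2·X^1·Y^0·Z^1.
  monomial -2·x^0·y^2 ↦ -2·X^0·Y^2·Z^0.
  monomial 2·x^0·y^1 ↦ 2·X^0·Y^1·Z^1.
  monomial -1·x^0·y^0 ↦ -1·X^0·Y^0·Z^2.
Collecting: F(X, Y, Z) = -2*X**2 - X*Y + 2*X*Z - 2*Y**2 + 2*Y*Z - Z**2.


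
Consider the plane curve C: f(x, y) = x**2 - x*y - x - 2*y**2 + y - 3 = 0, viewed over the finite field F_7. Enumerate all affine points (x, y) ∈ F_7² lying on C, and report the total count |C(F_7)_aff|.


Affine F_7-points: {(1, 3), (1, 4), (2, 5), (3, 3), (4, 4), (4, 5)}; count = 6.

For each of the 49 pairs (x, y) ∈ F_7², evaluate f(x, y) mod 7. Record the zeros.
  x = 0: [0↦4, 1↦3, 2↦5, 3↦3, 4↦4, 5↦1, 6↦1]  zeros at y ∈ ∅
  x = 1: [0↦4, 1↦2, 2↦3, 3↦0, 4↦0, 5↦3, 6↦2]  zeros at y ∈ {3, 4}
  x = 2: [0↦6, 1↦3, 2↦3, 3↦6, 4↦5, 5↦0, 6↦5]  zeros at y ∈ {5}
  x = 3: [0↦3, 1↦6, 2↦5, 3↦0, 4↦5, 5↦6, 6↦3]  zeros at y ∈ {3}
  x = 4: [0↦2, 1↦4, 2↦2, 3↦3, 4↦0, 5↦0, 6↦3]  zeros at y ∈ {4, 5}
  x = 5: [0↦3, 1↦4, 2↦1, 3↦1, 4↦4, 5↦3, 6↦5]  zeros at y ∈ ∅
  x = 6: [0↦6, 1↦6, 2↦2, 3↦1, 4↦3, 5↦1, 6↦2]  zeros at y ∈ ∅
Collecting zeros: affine points = {(1, 3), (1, 4), (2, 5), (3, 3), (4, 4), (4, 5)}.
Total count |C(F_7)_aff| = 6.


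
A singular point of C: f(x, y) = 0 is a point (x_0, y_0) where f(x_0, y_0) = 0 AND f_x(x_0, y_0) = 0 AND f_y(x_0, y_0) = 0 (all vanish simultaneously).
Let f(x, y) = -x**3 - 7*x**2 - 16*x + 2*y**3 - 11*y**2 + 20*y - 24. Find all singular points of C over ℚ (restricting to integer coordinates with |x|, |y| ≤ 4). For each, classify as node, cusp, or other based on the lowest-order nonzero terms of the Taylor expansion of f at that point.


Singular points: {(-2, 2)}; classification: node.

Compute partial derivatives:
  f_x = -3*x**2 - 14*x - 16.
  f_y = 6*y**2 - 22*y + 20.
Scan x_0 ∈ {−4, ..., 4}. For each x_0, f_y(x_0, y) is a polynomial in y; find its integer roots y ∈ {−4, ..., 4}, then test f_x and f at those candidates.
  x = -4: f_y(-4, y) = 6*y**2 - 22*y + 20; vanishes at y ∈ {2}. (-4, 2): f_x = -8 ≠ 0.
  x = -3: f_y(-3, y) = 6*y**2 - 22*y + 20; vanishes at y ∈ {2}. (-3, 2): f_x = -1 ≠ 0.
  x = -2: f_y(-2, y) = 6*y**2 - 22*y + 20; vanishes at y ∈ {2}. (-2, 2): f_x = 0, f = 0 — SINGULAR.
  x = -1: f_y(-1, y) = 6*y**2 - 22*y + 20; vanishes at y ∈ {2}. (-1, 2): f_x = -5 ≠ 0.
  x = 0: f_y(0, y) = 6*y**2 - 22*y + 20; vanishes at y ∈ {2}. (0, 2): f_x = -16 ≠ 0.
  x = 1: f_y(1, y) = 6*y**2 - 22*y + 20; vanishes at y ∈ {2}. (1, 2): f_x = -33 ≠ 0.
  x = 2: f_y(2, y) = 6*y**2 - 22*y + 20; vanishes at y ∈ {2}. (2, 2): f_x = -56 ≠ 0.
  x = 3: f_y(3, y) = 6*y**2 - 22*y + 20; vanishes at y ∈ {2}. (3, 2): f_x = -85 ≠ 0.
  x = 4: f_y(4, y) = 6*y**2 - 22*y + 20; vanishes at y ∈ {2}. (4, 2): f_x = -120 ≠ 0.
Only singular point on the grid: (-2, 2).
Classify: substitute x = -2 + u, y = 2 + v and expand: f = -u**3 - u**2 + 2*v**3 + v**2.
No constant or linear terms (consistent with a singular point). Quadratic part: -u**2 + v**2. Cubic part: -u**3 + 2*v**3.
The quadratic part v**2 - u**2 = (v − u)(v + u) splits into two distinct linear factors, so there are two distinct tangent lines y − 2 = ±(x − -2) — this is a node (ordinary double point).
Classification: node.


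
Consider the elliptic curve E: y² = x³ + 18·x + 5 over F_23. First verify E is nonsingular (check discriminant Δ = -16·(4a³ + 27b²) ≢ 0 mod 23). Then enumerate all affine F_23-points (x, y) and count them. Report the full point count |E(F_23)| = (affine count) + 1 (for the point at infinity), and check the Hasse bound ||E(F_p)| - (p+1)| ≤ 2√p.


Affine points = {(1, 1), (1, 22), (2, 7), (2, 16), (4, 7), (4, 16), (5, 6), (5, 17), (10, 9), (10, 14), (11, 4), (11, 19), (15, 4), (15, 19), (17, 7), (17, 16), (20, 4), (20, 19), (22, 3), (22, 20)}; affine count = 20; |E(F_23)| = 21.

Discriminant check: Δ ∝ 4a³ + 27b² = 4·18³ + 27·5² = 4·5832 + 27·25 ≡ 14 (mod 23). Nonzero ⇒ E is nonsingular.
For each x ∈ F_23, compute rhs = x³ + 18·x + 5 mod 23, then count y ∈ F_23 with y² ≡ rhs.
  x = 0: rhs = 5, matching y values: none (0 points).
  x = 1: rhs = 1, matching y values: 1, 22 (2 points).
  x = 2: rhs = 3, matching y values: 7, 16 (2 points).
  x = 3: rhs = 17, matching y values: none (0 points).
  x = 4: rhs = 3, matching y values: 7, 16 (2 points).
  x = 5: rhs = 13, matching y values: 6, 17 (2 points).
  x = 6: rhs = 7, matching y values: none (0 points).
  x = 7: rhs = 14, matching y values: none (0 points).
  x = 8: rhs = 17, matching y values: none (0 points).
  x = 9: rhs = 22, matching y values: none (0 points).
  x = 10: rhs = 12, matching y values: 9, 14 (2 points).
  x = 11: rhs = 16, matching y values: 4, 19 (2 points).
  x = 12: rhs = 17, matching y values: none (0 points).
  x = 13: rhs = 21, matching y values: none (0 points).
  x = 14: rhs = 11, matching y values: none (0 points).
  x = 15: rhs = 16, matching y values: 4, 19 (2 points).
  x = 16: rhs = 19, matching y values: none (0 points).
  x = 17: rhs = 3, matching y values: 7, 16 (2 points).
  x = 18: rhs = 20, matching y values: none (0 points).
  x = 19: rhs = 7, matching y values: none (0 points).
  x = 20: rhs = 16, matching y values: 4, 19 (2 points).
  x = 21: rhs = 7, matching y values: none (0 points).
  x = 22: rhs = 9, matching y values: 3, 20 (2 points).
Total affine count: 20.
Full point count |E(F_23)| = 20 + 1 = 21.
Hasse bound: |21 − (23+1)| = |-3| = 3 ≤ 2√23 ≈ 9.5917 ✓.


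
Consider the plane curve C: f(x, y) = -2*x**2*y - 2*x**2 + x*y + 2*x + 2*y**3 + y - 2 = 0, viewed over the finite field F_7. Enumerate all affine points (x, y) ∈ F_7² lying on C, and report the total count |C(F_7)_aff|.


Affine F_7-points: {(1, 1), (1, 2), (1, 4), (2, 2), (3, 0), (5, 0), (5, 1), (5, 6), (6, 3)}; count = 9.

For each of the 49 pairs (x, y) ∈ F_7², evaluate f(x, y) mod 7. Record the zeros.
  x = 0: [0↦5, 1↦1, 2↦2, 3↦6, 4↦4, 5↦1, 6↦2]  zeros at y ∈ ∅
  x = 1: [0↦5, 1↦0, 2↦0, 3↦3, 4↦0, 5↦3, 6↦3]  zeros at y ∈ {1, 2, 4}
  x = 2: [0↦1, 1↦5, 2↦0, 3↦5, 4↦4, 5↦2, 6↦4]  zeros at y ∈ {2}
  x = 3: [0↦0, 1↦2, 2↦2, 3↦5, 4↦2, 5↦5, 6↦5]  zeros at y ∈ {0}
  x = 4: [0↦2, 1↦5, 2↦6, 3↦3, 4↦1, 5↦5, 6↦6]  zeros at y ∈ ∅
  x = 5: [0↦0, 1↦0, 2↦5, 3↦6, 4↦1, 5↦2, 6↦0]  zeros at y ∈ {0, 1, 6}
  x = 6: [0↦1, 1↦1, 2↦6, 3↦0, 4↦2, 5↦3, 6↦1]  zeros at y ∈ {3}
Collecting zeros: affine points = {(1, 1), (1, 2), (1, 4), (2, 2), (3, 0), (5, 0), (5, 1), (5, 6), (6, 3)}.
Total count |C(F_7)_aff| = 9.


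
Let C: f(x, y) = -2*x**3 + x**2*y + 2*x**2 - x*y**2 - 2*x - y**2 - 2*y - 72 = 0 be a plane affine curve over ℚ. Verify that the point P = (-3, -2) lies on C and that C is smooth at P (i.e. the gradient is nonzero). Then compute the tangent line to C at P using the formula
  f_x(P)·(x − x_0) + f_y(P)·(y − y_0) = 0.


Tangent line at P: -60*x - y - 182 = 0.

Step 1: f(-3, -2) = 0, so P lies on C.
Step 2: partial derivatives
  f_x(x, y) = -6*x**2 + 2*x*y + 4*x - y**2 - 2, f_y(x, y) = x**2 - 2*x*y - 2*y - 2.
  f_x(P) = -60, f_y(P) = -1 (gradient nonzero, so P is smooth).
Step 3: tangent line at P: -60·(x − -3) + -1·(y − -2) = 0.
Expanding: -60*x - y - 182 = 0.


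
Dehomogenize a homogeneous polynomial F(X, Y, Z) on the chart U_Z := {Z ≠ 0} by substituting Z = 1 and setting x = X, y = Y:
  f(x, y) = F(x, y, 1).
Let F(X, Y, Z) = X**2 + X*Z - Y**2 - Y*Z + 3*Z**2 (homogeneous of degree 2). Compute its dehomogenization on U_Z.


f(x, y) = x**2 + x - y**2 - y + 3

On U_Z we set Z = 1. Each monomial c·X^i·Y^j·Z^k in F becomes c·x^i·y^j·1^k = c·x^i·y^j.
Substituting Z = 1: F(X, Y, 1) = x**2 + x - y**2 - y + 3.
Note: deg(f) ≤ deg(F) = 2; strict inequality happens when F is divisible by Z (lost terms).


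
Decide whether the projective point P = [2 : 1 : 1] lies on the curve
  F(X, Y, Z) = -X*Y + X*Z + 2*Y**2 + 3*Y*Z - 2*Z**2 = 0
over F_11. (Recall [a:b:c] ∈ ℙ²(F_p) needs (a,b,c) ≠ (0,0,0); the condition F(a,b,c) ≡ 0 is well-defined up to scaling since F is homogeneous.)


F(2,1,1) ≡ 3 (mod 11); P is NOT on the curve.

Evaluate F(2, 1, 1) term-by-term (mod 11).
  -X*Y ↦ -1·2·1·1 = -2
  X*Z ↦ 1·2·1·1 = 2
  2*Y**2 ↦ 2·1·1·1 = 2
  3*Y*Z ↦ 3·1·1·1 = 3
  -2*Z**2 ↦ -2·1·1·1 = -2
Sum: F(2, 1, 1) = (-2) + (2) + (2) + (3) + (-2) = 3.
Reducing mod 11: 3 ≡ 3 (mod 11).
Since F(a, b, c) ≡ 3 ≠ 0 (mod 11), P does NOT lie on the curve.


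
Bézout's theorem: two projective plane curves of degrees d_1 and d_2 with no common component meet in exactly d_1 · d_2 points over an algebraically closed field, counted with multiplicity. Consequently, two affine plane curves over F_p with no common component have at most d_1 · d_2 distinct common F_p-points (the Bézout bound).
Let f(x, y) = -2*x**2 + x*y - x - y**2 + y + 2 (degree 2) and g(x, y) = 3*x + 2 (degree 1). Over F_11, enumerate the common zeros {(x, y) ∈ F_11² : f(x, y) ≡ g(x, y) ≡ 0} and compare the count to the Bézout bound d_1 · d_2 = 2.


Common zeros: ∅; count = 0; Bézout bound = 2.

deg(f) = 2, deg(g) = 1, so Bézout bound = 2.
Scan x ∈ F_11. For each x, list the y ∈ F_11 with f(x, y) ≡ 0 and those with g(x, y) ≡ 0 (mod 11); the common zeros in that column are the intersection.
  x = 0: f ≡ 0 at y ∈ {2, 10}; g ≡ 0 at y ∈ ∅; common: ∅.
  x = 1: f ≡ 0 at y ∈ {1}; g ≡ 0 at y ∈ ∅; common: ∅.
  x = 2: f ≡ 0 at y ∈ ∅; g ≡ 0 at y ∈ ∅; common: ∅.
  x = 3: f ≡ 0 at y ∈ ∅; g ≡ 0 at y ∈ {0, 1, 2, 3, 4, 5, 6, 7, 8, 9, 10}; common: ∅.
  x = 4: f ≡ 0 at y ∈ ∅; g ≡ 0 at y ∈ ∅; common: ∅.
  x = 5: f ≡ 0 at y ∈ {3}; g ≡ 0 at y ∈ ∅; common: ∅.
  x = 6: f ≡ 0 at y ∈ {2, 5}; g ≡ 0 at y ∈ ∅; common: ∅.
  x = 7: f ≡ 0 at y ∈ {3, 5}; g ≡ 0 at y ∈ ∅; common: ∅.
  x = 8: f ≡ 0 at y ∈ ∅; g ≡ 0 at y ∈ ∅; common: ∅.
  x = 9: f ≡ 0 at y ∈ ∅; g ≡ 0 at y ∈ ∅; common: ∅.
  x = 10: f ≡ 0 at y ∈ {1, 10}; g ≡ 0 at y ∈ ∅; common: ∅.
Collecting: common zeros = ∅, so the count is 0.
Comparison with the Bézout bound: 0 ≤ 2 = deg(f)·deg(g), as expected for curves with no common component (the affine F_11-count falls short of the bound because intersections may lie at infinity, over extension fields, or carry multiplicity).


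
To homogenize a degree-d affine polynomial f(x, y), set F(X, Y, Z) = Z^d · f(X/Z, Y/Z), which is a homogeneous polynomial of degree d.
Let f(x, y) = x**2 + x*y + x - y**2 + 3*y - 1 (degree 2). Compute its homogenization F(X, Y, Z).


F(X, Y, Z) = X**2 + X*Y + X*Z - Y**2 + 3*Y*Z - Z**2

deg(f) = 2.
Substitute x = X/Z, y = Y/Z into f, then multiply by Z^2.
  monomial 1·x^2·y^0 ↦ 1·X^2·Y^0·Z^0.
  monomial 1·x^1·y^1 ↦ 1·X^1·Y^1·Z^0.
  monomial 1·x^1·y^0 ↦ 1·X^1·Y^0·Z^1.
  monomial -1·x^0·y^2 ↦ -1·X^0·Y^2·Z^0.
  monomial 3·x^0·y^1 ↦ 3·X^0·Y^1·Z^1.
  monomial -1·x^0·y^0 ↦ -1·X^0·Y^0·Z^2.
Collecting: F(X, Y, Z) = X**2 + X*Y + X*Z - Y**2 + 3*Y*Z - Z**2.


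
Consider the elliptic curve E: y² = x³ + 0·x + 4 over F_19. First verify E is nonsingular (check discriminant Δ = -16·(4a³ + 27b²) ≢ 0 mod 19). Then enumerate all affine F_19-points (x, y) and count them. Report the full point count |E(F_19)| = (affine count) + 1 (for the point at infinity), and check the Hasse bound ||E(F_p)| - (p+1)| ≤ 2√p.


Affine points = {(0, 2), (0, 17), (1, 9), (1, 10), (4, 7), (4, 12), (6, 7), (6, 12), (7, 9), (7, 10), (9, 7), (9, 12), (10, 4), (10, 15), (11, 9), (11, 10), (13, 4), (13, 15), (15, 4), (15, 15)}; affine count = 20; |E(F_19)| = 21.

Discriminant check: Δ ∝ 4a³ + 27b² = 4·0³ + 27·4² = 4·0 + 27·16 ≡ 14 (mod 19). Nonzero ⇒ E is nonsingular.
For each x ∈ F_19, compute rhs = x³ + 0·x + 4 mod 19, then count y ∈ F_19 with y² ≡ rhs.
  x = 0: rhs = 4, matching y values: 2, 17 (2 points).
  x = 1: rhs = 5, matching y values: 9, 10 (2 points).
  x = 2: rhs = 12, matching y values: none (0 points).
  x = 3: rhs = 12, matching y values: none (0 points).
  x = 4: rhs = 11, matching y values: 7, 12 (2 points).
  x = 5: rhs = 15, matching y values: none (0 points).
  x = 6: rhs = 11, matching y values: 7, 12 (2 points).
  x = 7: rhs = 5, matching y values: 9, 10 (2 points).
  x = 8: rhs = 3, matching y values: none (0 points).
  x = 9: rhs = 11, matching y values: 7, 12 (2 points).
  x = 10: rhs = 16, matching y values: 4, 15 (2 points).
  x = 11: rhs = 5, matching y values: 9, 10 (2 points).
  x = 12: rhs = 3, matching y values: none (0 points).
  x = 13: rhs = 16, matching y values: 4, 15 (2 points).
  x = 14: rhs = 12, matching y values: none (0 points).
  x = 15: rhs = 16, matching y values: 4, 15 (2 points).
  x = 16: rhs = 15, matching y values: none (0 points).
  x = 17: rhs = 15, matching y values: none (0 points).
  x = 18: rhs = 3, matching y values: none (0 points).
Total affine count: 20.
Full point count |E(F_19)| = 20 + 1 = 21.
Hasse bound: |21 − (19+1)| = |1| = 1 ≤ 2√19 ≈ 8.7178 ✓.


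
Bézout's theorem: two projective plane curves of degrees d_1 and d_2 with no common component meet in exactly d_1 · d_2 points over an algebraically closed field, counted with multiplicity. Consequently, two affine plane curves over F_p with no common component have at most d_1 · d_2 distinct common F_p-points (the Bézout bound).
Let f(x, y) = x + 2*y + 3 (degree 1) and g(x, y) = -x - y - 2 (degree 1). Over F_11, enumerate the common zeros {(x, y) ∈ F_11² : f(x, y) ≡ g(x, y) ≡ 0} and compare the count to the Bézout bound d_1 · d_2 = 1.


Common zeros: {(10, 10)}; count = 1; Bézout bound = 1.

deg(f) = 1, deg(g) = 1, so Bézout bound = 1.
Scan x ∈ F_11. For each x, list the y ∈ F_11 with f(x, y) ≡ 0 and those with g(x, y) ≡ 0 (mod 11); the common zeros in that column are the intersection.
  x = 0: f ≡ 0 at y ∈ {4}; g ≡ 0 at y ∈ {9}; common: ∅.
  x = 1: f ≡ 0 at y ∈ {9}; g ≡ 0 at y ∈ {8}; common: ∅.
  x = 2: f ≡ 0 at y ∈ {3}; g ≡ 0 at y ∈ {7}; common: ∅.
  x = 3: f ≡ 0 at y ∈ {8}; g ≡ 0 at y ∈ {6}; common: ∅.
  x = 4: f ≡ 0 at y ∈ {2}; g ≡ 0 at y ∈ {5}; common: ∅.
  x = 5: f ≡ 0 at y ∈ {7}; g ≡ 0 at y ∈ {4}; common: ∅.
  x = 6: f ≡ 0 at y ∈ {1}; g ≡ 0 at y ∈ {3}; common: ∅.
  x = 7: f ≡ 0 at y ∈ {6}; g ≡ 0 at y ∈ {2}; common: ∅.
  x = 8: f ≡ 0 at y ∈ {0}; g ≡ 0 at y ∈ {1}; common: ∅.
  x = 9: f ≡ 0 at y ∈ {5}; g ≡ 0 at y ∈ {0}; common: ∅.
  x = 10: f ≡ 0 at y ∈ {10}; g ≡ 0 at y ∈ {10}; common: {10}.
Collecting: common zeros = {(10, 10)}, so the count is 1.
Comparison with the Bézout bound: 1 ≤ 1 = deg(f)·deg(g), as expected for curves with no common component (the bound is attained).


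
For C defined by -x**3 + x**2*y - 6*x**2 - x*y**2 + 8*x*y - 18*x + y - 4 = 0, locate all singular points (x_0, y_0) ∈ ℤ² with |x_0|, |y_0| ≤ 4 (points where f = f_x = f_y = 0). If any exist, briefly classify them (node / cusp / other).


Singular points: {(-1, 3)}; classification: cusp.

Compute partial derivatives:
  f_x = -3*x**2 + 2*x*y - 12*x - y**2 + 8*y - 18.
  f_y = x**2 - 2*x*y + 8*x + 1.
Scan x_0 ∈ {−4, ..., 4}. For each x_0, f_y(x_0, y) is a polynomial in y; find its integer roots y ∈ {−4, ..., 4}, then test f_x and f at those candidates.
  x = -4: f_y(-4, y) = 8*y - 15; no integer root y with |y| ≤ 4.
  x = -3: f_y(-3, y) = 6*y - 14; no integer root y with |y| ≤ 4.
  x = -2: f_y(-2, y) = 4*y - 11; no integer root y with |y| ≤ 4.
  x = -1: f_y(-1, y) = 2*y - 6; vanishes at y ∈ {3}. (-1, 3): f_x = 0, f = 0 — SINGULAR.
  x = 0: f_y(0, y) = 1; no integer root y with |y| ≤ 4.
  x = 1: f_y(1, y) = 10 - 2*y; no integer root y with |y| ≤ 4.
  x = 2: f_y(2, y) = 21 - 4*y; no integer root y with |y| ≤ 4.
  x = 3: f_y(3, y) = 34 - 6*y; no integer root y with |y| ≤ 4.
  x = 4: f_y(4, y) = 49 - 8*y; no integer root y with |y| ≤ 4.
Only singular point on the grid: (-1, 3).
Classify: substitute x = -1 + u, y = 3 + v and expand: f = -u**3 + u**2*v - u*v**2 + v**2.
No constant or linear terms (consistent with a singular point). Quadratic part: v**2. Cubic part: -u**3 + u**2*v - u*v**2.
The quadratic part v**2 is a perfect square, so there is a single (double) tangent line v = 0, i.e. y = 3. Restricting the cubic part to that line (v = 0) leaves -u**3 ≠ 0, so f is not divisible by v and the branch is v² ≈ u**3 to lowest order — this is a cusp.
Classification: cusp.


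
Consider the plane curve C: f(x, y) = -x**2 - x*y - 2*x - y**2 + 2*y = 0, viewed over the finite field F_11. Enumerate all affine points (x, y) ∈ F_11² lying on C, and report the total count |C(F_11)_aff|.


Affine F_11-points: {(0, 0), (0, 2), (1, 6), (2, 5), (2, 6), (5, 9), (5, 10), (6, 9), (7, 2), (7, 4), (9, 0), (9, 4)}; count = 12.

For each of the 121 pairs (x, y) ∈ F_11², evaluate f(x, y) mod 11. Record the zeros.
  x = 0: [0↦0, 1↦1, 2↦0, 3↦8, 4↦3, 5↦7, 6↦9, 7↦9, 8↦7, 9↦3, 10↦8]  zeros at y ∈ {0, 2}
  x = 1: [0↦8, 1↦8, 2↦6, 3↦2, 4↦7, 5↦10, 6↦0, 7↦10, 8↦7, 9↦2, 10↦6]  zeros at y ∈ {6}
  x = 2: [0↦3, 1↦2, 2↦10, 3↦5, 4↦9, 5↦0, 6↦0, 7↦9, 8↦5, 9↦10, 10↦2]  zeros at y ∈ {5, 6}
  x = 3: [0↦7, 1↦5, 2↦1, 3↦6, 4↦9, 5↦10, 6↦9, 7↦6, 8↦1, 9↦5, 10↦7]  zeros at y ∈ ∅
  x = 4: [0↦9, 1↦6, 2↦1, 3↦5, 4↦7, 5↦7, 6↦5, 7↦1, 8↦6, 9↦9, 10↦10]  zeros at y ∈ ∅
  x = 5: [0↦9, 1↦5, 2↦10, 3↦2, 4↦3, 5↦2, 6↦10, 7↦5, 8↦9, 9↦0, 10↦0]  zeros at y ∈ {9, 10}
  x = 6: [0↦7, 1↦2, 2↦6, 3↦8, 4↦8, 5↦6, 6↦2, 7↦7, 8↦10, 9↦0, 10↦10]  zeros at y ∈ {9}
  x = 7: [0↦3, 1↦8, 2↦0, 3↦1, 4↦0, 5↦8, 6↦3, 7↦7, 8↦9, 9↦9, 10↦7]  zeros at y ∈ {2, 4}
  x = 8: [0↦8, 1↦1, 2↦3, 3↦3, 4↦1, 5↦8, 6↦2, 7↦5, 8↦6, 9↦5, 10↦2]  zeros at y ∈ ∅
  x = 9: [0↦0, 1↦3, 2↦4, 3↦3, 4↦0, 5↦6, 6↦10, 7↦1, 8↦1, 9↦10, 10↦6]  zeros at y ∈ {0, 4}
  x = 10: [0↦1, 1↦3, 2↦3, 3↦1, 4↦8, 5↦2, 6↦5, 7↦6, 8↦5, 9↦2, 10↦8]  zeros at y ∈ ∅
Collecting zeros: affine points = {(0, 0), (0, 2), (1, 6), (2, 5), (2, 6), (5, 9), (5, 10), (6, 9), (7, 2), (7, 4), (9, 0), (9, 4)}.
Total count |C(F_11)_aff| = 12.


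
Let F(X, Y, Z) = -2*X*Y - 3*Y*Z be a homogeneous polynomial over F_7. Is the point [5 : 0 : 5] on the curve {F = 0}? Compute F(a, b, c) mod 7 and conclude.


F(5,0,5) ≡ 0 (mod 7); P is on the curve.

Evaluate F(5, 0, 5) term-by-term (mod 7).
  -2*X*Y ↦ -2·5·0·1 = 0
  -3*Y*Z ↦ -3·1·0·5 = 0
Sum: F(5, 0, 5) = (0) + (0) = 0.
Reducing mod 7: 0 ≡ 0 (mod 7).
Since F(a, b, c) ≡ 0 (mod 7), P lies on the curve.


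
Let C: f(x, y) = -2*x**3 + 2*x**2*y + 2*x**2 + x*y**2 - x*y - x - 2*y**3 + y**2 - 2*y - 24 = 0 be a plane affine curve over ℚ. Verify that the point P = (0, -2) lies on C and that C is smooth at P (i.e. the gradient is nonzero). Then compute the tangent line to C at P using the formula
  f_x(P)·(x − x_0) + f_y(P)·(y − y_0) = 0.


Tangent line at P: 5*x - 30*y - 60 = 0.

Step 1: f(0, -2) = 0, so P lies on C.
Step 2: partial derivatives
  f_x(x, y) = -6*x**2 + 4*x*y + 4*x + y**2 - y - 1, f_y(x, y) = 2*x**2 + 2*x*y - x - 6*y**2 + 2*y - 2.
  f_x(P) = 5, f_y(P) = -30 (gradient nonzero, so P is smooth).
Step 3: tangent line at P: 5·(x − 0) + -30·(y − -2) = 0.
Expanding: 5*x - 30*y - 60 = 0.


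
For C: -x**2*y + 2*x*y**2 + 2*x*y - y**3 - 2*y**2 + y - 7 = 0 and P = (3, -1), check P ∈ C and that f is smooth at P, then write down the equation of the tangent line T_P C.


Tangent line at P: 6*x - 13*y - 31 = 0.

Step 1: f(3, -1) = 0, so P lies on C.
Step 2: partial derivatives
  f_x(x, y) = -2*x*y + 2*y**2 + 2*y, f_y(x, y) = -x**2 + 4*x*y + 2*x - 3*y**2 - 4*y + 1.
  f_x(P) = 6, f_y(P) = -13 (gradient nonzero, so P is smooth).
Step 3: tangent line at P: 6·(x − 3) + -13·(y − -1) = 0.
Expanding: 6*x - 13*y - 31 = 0.
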